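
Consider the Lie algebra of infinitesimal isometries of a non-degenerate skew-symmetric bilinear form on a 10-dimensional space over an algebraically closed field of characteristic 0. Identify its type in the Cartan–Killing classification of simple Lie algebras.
This is sp(10), which has dimension 10(10+1)/2 = 55 and rank 10/2 = 5. In the classification of classical Lie algebras, the symplectic algebra sp(2n) has type C_n; here n = 5, so the Dynkin diagram is a chain of 5 nodes with a double edge at one end; the terminal node there is the unique long simple root (C_5). Hence the type is C_5.

C_5 (sp(10))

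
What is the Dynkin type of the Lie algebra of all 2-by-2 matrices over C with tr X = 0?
This is sl(2), which has dimension 2^2 - 1 = 3 and rank 2 - 1 = 1 (a Cartan subalgebra is the diagonal traceless matrices). In the classification of classical Lie algebras, the special linear algebra sl(n+1) has type A_n; here n = 1, so the Dynkin diagram is a chain of 1 nodes with single edges (A_1). Hence the type is A_1.

A1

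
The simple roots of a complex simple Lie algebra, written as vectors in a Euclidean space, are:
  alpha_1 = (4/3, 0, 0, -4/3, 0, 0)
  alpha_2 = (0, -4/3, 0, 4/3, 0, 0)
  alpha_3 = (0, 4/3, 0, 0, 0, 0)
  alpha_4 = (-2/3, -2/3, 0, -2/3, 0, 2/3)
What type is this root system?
Compute the Cartan integers a_ij = 2(alpha_i, alpha_j)/(alpha_j, alpha_j); the resulting 4x4 Cartan matrix is
[[2, -1, 0, 0], [-1, 2, -2, 0], [0, -1, 2, -1], [0, 0, -1, 2]].
The roots have two lengths (squared-length ratio 2:1); the short ones are alpha_{3,4}. The associated Dynkin diagram is a chain of 4 nodes with a double edge between the middle two (F_4), so the type is F_4.

F_4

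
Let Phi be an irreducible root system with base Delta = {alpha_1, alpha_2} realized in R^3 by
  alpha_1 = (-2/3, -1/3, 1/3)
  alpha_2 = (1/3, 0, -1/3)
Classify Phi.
G_2

Compute the Cartan integers a_ij = 2(alpha_i, alpha_j)/(alpha_j, alpha_j); the resulting 2x2 Cartan matrix is
[[2, -3], [-1, 2]].
The roots have two lengths (squared-length ratio 3:1); the short ones are alpha_{2}. The associated Dynkin diagram is two nodes joined by a triple edge (G_2), so the type is G_2.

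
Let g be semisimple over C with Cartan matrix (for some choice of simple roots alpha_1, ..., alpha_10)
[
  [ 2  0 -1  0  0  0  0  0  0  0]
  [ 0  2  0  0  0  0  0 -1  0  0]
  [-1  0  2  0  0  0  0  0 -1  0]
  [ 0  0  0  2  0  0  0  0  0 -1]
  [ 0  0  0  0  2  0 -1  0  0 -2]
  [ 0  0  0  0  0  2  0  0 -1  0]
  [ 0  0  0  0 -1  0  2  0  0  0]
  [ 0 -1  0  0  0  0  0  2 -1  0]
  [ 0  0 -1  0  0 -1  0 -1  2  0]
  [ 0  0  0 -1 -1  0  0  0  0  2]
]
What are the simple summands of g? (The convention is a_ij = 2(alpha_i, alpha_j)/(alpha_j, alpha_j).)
E6 + F4

The diagram associated to this matrix has two connected components: the simple roots {alpha_1, alpha_2, alpha_3, alpha_6, alpha_8, alpha_9} form a chain of 5 nodes with one extra node attached to the third node from one end (E_6), and {alpha_4, alpha_5, alpha_7, alpha_10} form a chain of 4 nodes with a double edge between the middle two (F_4). A semisimple Lie algebra decomposes uniquely as the direct sum of simple ideals, one per connected component of its Dynkin diagram, so g ≅ E_6 ⊕ F_4 (dimension 78 + 52 = 130).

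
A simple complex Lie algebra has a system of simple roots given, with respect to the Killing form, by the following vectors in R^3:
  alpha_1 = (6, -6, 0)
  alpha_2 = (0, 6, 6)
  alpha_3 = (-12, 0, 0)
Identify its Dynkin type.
Compute the Cartan integers a_ij = 2(alpha_i, alpha_j)/(alpha_j, alpha_j); the resulting 3x3 Cartan matrix is
[[2, -1, -1], [-1, 2, 0], [-2, 0, 2]].
The roots have two lengths (squared-length ratio 2:1); the short ones are alpha_{1,2}. The associated Dynkin diagram is a chain of 3 nodes with a double edge at one end; the terminal node there is the unique long simple root (C_3), so the type is C_3 (the algebra sp(6)).

C_3 (sp(6))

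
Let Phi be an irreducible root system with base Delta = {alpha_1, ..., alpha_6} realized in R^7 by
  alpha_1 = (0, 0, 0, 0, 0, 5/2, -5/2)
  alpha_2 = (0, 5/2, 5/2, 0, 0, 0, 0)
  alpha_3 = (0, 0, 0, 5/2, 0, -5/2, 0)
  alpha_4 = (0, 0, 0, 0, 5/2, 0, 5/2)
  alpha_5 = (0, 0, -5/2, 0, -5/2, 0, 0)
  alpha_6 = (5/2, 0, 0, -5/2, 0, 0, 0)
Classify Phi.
Compute the Cartan integers a_ij = 2(alpha_i, alpha_j)/(alpha_j, alpha_j); the resulting 6x6 Cartan matrix is
[[2, 0, -1, -1, 0, 0], [0, 2, 0, 0, -1, 0], [-1, 0, 2, 0, 0, -1], [-1, 0, 0, 2, -1, 0], [0, -1, 0, -1, 2, 0], [0, 0, -1, 0, 0, 2]].
All simple roots have the same length, so the diagram is simply laced. The associated Dynkin diagram is a chain of 6 nodes with single edges (A_6), so the type is A_6 (the algebra sl(7)).

A_6 (sl(7))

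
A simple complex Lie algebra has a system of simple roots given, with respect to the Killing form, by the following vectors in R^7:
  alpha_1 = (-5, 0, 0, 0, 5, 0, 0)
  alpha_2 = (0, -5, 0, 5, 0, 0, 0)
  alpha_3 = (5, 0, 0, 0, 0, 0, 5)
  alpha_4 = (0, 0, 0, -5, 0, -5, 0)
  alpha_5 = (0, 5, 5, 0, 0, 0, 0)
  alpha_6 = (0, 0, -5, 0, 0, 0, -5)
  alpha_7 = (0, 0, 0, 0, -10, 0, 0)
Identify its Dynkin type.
Compute the Cartan integers a_ij = 2(alpha_i, alpha_j)/(alpha_j, alpha_j); the resulting 7x7 Cartan matrix is
[[2, 0, -1, 0, 0, 0, -1], [0, 2, 0, -1, -1, 0, 0], [-1, 0, 2, 0, 0, -1, 0], [0, -1, 0, 2, 0, 0, 0], [0, -1, 0, 0, 2, -1, 0], [0, 0, -1, 0, -1, 2, 0], [-2, 0, 0, 0, 0, 0, 2]].
The roots have two lengths (squared-length ratio 2:1); the short ones are alpha_{1,2,3,4,5,6}. The associated Dynkin diagram is a chain of 7 nodes with a double edge at one end; the terminal node there is the unique long simple root (C_7), so the type is C_7 (the algebra sp(14)).

C7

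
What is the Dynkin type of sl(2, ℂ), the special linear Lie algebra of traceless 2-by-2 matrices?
This is sl(2), which has dimension 2^2 - 1 = 3 and rank 2 - 1 = 1 (a Cartan subalgebra is the diagonal traceless matrices). In the classification of classical Lie algebras, the special linear algebra sl(n+1) has type A_n; here n = 1, so the Dynkin diagram is a chain of 1 nodes with single edges (A_1). Hence the type is A_1.

A_1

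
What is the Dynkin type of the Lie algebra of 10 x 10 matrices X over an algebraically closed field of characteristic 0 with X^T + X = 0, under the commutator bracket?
This is so(10) with 10 even, which has dimension 10(10-1)/2 = 45 and rank 10/2 = 5. In the classification of classical Lie algebras, the orthogonal algebra so(2n) in an even number of variables has type D_n; here n = 5, so the Dynkin diagram is a chain of 3 nodes with a fork of two nodes at one end (D_5). Hence the type is D_5.

D_5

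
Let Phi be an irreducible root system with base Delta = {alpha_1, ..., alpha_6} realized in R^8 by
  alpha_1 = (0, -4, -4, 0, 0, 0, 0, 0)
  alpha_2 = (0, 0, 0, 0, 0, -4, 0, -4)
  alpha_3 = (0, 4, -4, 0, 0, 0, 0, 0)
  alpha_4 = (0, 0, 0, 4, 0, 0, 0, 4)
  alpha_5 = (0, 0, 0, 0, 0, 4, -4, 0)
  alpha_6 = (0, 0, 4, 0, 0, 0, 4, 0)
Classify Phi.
D_6 (so(12))

Compute the Cartan integers a_ij = 2(alpha_i, alpha_j)/(alpha_j, alpha_j); the resulting 6x6 Cartan matrix is
[[2, 0, 0, 0, 0, -1], [0, 2, 0, -1, -1, 0], [0, 0, 2, 0, 0, -1], [0, -1, 0, 2, 0, 0], [0, -1, 0, 0, 2, -1], [-1, 0, -1, 0, -1, 2]].
All simple roots have the same length, so the diagram is simply laced. The associated Dynkin diagram is a chain of 4 nodes with a fork of two nodes at one end (D_6), so the type is D_6 (the algebra so(12)).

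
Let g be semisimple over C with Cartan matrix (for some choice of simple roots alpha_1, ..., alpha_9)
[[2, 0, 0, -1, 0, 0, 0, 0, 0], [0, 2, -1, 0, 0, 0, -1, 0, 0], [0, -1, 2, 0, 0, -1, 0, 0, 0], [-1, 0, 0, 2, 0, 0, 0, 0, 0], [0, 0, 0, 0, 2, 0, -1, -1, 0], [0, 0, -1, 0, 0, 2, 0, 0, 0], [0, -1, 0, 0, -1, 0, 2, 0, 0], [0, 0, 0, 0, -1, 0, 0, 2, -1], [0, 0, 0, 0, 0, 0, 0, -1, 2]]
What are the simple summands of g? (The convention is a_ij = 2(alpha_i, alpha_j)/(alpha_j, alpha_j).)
The diagram associated to this matrix has two connected components: the simple roots {alpha_1, alpha_4} form a chain of 2 nodes with single edges (A_2), and {alpha_2, alpha_3, alpha_5, alpha_6, alpha_7, alpha_8, alpha_9} form a chain of 7 nodes with single edges (A_7). A semisimple Lie algebra decomposes uniquely as the direct sum of simple ideals, one per connected component of its Dynkin diagram, so g ≅ A_2 ⊕ A_7 (dimension 8 + 63 = 71).

A_2 (sl(3)) + A_7 (sl(8))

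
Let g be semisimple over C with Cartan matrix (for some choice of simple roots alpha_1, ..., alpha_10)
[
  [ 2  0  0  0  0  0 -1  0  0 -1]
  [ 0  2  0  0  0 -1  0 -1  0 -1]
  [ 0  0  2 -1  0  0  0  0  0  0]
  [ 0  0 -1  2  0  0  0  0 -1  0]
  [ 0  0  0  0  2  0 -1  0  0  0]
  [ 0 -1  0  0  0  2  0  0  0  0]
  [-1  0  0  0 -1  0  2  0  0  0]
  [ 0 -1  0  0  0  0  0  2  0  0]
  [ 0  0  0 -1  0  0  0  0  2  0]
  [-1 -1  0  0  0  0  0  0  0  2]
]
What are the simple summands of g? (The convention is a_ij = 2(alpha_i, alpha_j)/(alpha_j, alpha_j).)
The diagram associated to this matrix has two connected components: the simple roots {alpha_3, alpha_4, alpha_9} form a chain of 3 nodes with single edges (A_3), and {alpha_1, alpha_2, alpha_5, alpha_6, alpha_7, alpha_8, alpha_10} form a chain of 5 nodes with a fork of two nodes at one end (D_7). A semisimple Lie algebra decomposes uniquely as the direct sum of simple ideals, one per connected component of its Dynkin diagram, so g ≅ A_3 ⊕ D_7 (dimension 15 + 91 = 106).

A_3 + D_7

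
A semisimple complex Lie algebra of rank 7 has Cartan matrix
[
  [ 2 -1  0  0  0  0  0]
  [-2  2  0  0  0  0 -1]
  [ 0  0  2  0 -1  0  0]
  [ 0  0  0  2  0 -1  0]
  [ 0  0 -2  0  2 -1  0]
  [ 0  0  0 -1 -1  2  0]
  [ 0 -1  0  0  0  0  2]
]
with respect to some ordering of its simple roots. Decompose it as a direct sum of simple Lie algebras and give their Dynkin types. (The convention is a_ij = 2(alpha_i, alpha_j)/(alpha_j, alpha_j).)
B3 + B4

The diagram associated to this matrix has two connected components: the simple roots {alpha_1, alpha_2, alpha_7} form a chain of 3 nodes with a double edge at one end; the terminal node there is the unique short simple root (B_3), and {alpha_3, alpha_4, alpha_5, alpha_6} form a chain of 4 nodes with a double edge at one end; the terminal node there is the unique short simple root (B_4). A semisimple Lie algebra decomposes uniquely as the direct sum of simple ideals, one per connected component of its Dynkin diagram, so g ≅ B_3 ⊕ B_4 (dimension 21 + 36 = 57).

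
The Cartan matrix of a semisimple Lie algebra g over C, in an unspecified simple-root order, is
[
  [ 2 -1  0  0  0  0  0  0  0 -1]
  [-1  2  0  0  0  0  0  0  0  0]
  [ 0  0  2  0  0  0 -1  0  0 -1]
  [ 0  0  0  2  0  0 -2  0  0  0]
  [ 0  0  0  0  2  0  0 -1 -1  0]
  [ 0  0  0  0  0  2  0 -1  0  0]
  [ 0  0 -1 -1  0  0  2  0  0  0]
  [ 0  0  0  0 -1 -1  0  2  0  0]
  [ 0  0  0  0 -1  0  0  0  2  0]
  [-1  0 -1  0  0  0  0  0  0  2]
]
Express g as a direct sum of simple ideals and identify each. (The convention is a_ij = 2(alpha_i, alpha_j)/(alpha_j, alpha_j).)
The diagram associated to this matrix has two connected components: the simple roots {alpha_5, alpha_6, alpha_8, alpha_9} form a chain of 4 nodes with single edges (A_4), and {alpha_1, alpha_2, alpha_3, alpha_4, alpha_7, alpha_10} form a chain of 6 nodes with a double edge at one end; the terminal node there is the unique long simple root (C_6). A semisimple Lie algebra decomposes uniquely as the direct sum of simple ideals, one per connected component of its Dynkin diagram, so g ≅ A_4 ⊕ C_6 (dimension 24 + 78 = 102).

A_4 (sl(5)) + C_6 (sp(12))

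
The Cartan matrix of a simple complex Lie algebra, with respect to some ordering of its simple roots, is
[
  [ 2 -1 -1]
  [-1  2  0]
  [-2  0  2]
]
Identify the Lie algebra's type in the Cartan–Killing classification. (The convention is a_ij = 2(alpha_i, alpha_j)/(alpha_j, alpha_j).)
C_3

The matrix has rank 3 with 2's on the diagonal. Reading the off-diagonal entries as Dynkin edges (a single edge where a_ij = a_ji = -1; a double or triple edge where a_ij * a_ji = 2 or 3), the diagram is a chain of 3 nodes with a double edge at one end; the terminal node there is the unique long simple root (C_3). One simple-root ordering that puts it in standard form is (alpha_2, alpha_1, alpha_3). So the algebra is type C_3, i.e. sp(6).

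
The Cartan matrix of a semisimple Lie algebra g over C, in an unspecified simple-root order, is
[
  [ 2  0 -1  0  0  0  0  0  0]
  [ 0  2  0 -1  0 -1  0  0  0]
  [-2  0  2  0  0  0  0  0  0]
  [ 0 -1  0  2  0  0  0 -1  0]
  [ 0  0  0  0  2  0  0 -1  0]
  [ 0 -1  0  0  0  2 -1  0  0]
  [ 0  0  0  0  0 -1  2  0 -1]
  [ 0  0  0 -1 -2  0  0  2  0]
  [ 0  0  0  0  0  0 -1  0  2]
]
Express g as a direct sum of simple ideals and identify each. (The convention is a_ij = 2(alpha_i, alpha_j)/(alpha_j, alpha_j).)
B_2 ⊕ B_7

The diagram associated to this matrix has two connected components: the simple roots {alpha_1, alpha_3} form a chain of 2 nodes with a double edge at one end; the terminal node there is the unique short simple root (B_2), and {alpha_2, alpha_4, alpha_5, alpha_6, alpha_7, alpha_8, alpha_9} form a chain of 7 nodes with a double edge at one end; the terminal node there is the unique short simple root (B_7). A semisimple Lie algebra decomposes uniquely as the direct sum of simple ideals, one per connected component of its Dynkin diagram, so g ≅ B_2 ⊕ B_7 (dimension 10 + 105 = 115).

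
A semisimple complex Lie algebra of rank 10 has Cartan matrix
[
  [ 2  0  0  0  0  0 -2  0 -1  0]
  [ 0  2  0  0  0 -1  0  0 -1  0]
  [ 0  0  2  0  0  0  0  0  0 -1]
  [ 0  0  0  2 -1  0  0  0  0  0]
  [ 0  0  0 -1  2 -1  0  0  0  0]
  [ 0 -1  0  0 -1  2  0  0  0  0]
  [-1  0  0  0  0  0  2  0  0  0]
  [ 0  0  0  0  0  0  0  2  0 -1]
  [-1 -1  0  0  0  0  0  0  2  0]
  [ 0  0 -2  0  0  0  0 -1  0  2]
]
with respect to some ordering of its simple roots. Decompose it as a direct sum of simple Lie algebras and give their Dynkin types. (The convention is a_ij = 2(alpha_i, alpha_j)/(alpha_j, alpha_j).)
The diagram associated to this matrix has two connected components: the simple roots {alpha_3, alpha_8, alpha_10} form a chain of 3 nodes with a double edge at one end; the terminal node there is the unique short simple root (B_3), and {alpha_1, alpha_2, alpha_4, alpha_5, alpha_6, alpha_7, alpha_9} form a chain of 7 nodes with a double edge at one end; the terminal node there is the unique short simple root (B_7). A semisimple Lie algebra decomposes uniquely as the direct sum of simple ideals, one per connected component of its Dynkin diagram, so g ≅ B_3 ⊕ B_7 (dimension 21 + 105 = 126).

B_3 (so(7)) + B_7 (so(15))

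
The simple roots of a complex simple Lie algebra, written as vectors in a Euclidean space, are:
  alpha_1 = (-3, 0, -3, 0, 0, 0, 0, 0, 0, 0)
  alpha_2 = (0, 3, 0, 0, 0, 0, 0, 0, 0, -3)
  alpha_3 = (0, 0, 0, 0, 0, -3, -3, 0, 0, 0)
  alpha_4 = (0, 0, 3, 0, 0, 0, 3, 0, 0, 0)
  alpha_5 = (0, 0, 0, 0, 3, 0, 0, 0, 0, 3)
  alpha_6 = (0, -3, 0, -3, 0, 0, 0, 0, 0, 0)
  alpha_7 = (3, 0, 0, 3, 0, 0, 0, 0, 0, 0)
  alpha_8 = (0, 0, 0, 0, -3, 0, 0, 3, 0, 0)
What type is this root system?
A_8

Compute the Cartan integers a_ij = 2(alpha_i, alpha_j)/(alpha_j, alpha_j); the resulting 8x8 Cartan matrix is
[[2, 0, 0, -1, 0, 0, -1, 0], [0, 2, 0, 0, -1, -1, 0, 0], [0, 0, 2, -1, 0, 0, 0, 0], [-1, 0, -1, 2, 0, 0, 0, 0], [0, -1, 0, 0, 2, 0, 0, -1], [0, -1, 0, 0, 0, 2, -1, 0], [-1, 0, 0, 0, 0, -1, 2, 0], [0, 0, 0, 0, -1, 0, 0, 2]].
All simple roots have the same length, so the diagram is simply laced. The associated Dynkin diagram is a chain of 8 nodes with single edges (A_8), so the type is A_8 (the algebra sl(9)).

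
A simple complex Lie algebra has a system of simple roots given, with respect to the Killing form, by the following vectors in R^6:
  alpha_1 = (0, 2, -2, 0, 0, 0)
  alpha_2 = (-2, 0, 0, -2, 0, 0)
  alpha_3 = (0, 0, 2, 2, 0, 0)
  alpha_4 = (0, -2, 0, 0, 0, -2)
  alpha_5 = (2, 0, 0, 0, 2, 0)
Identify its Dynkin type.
Compute the Cartan integers a_ij = 2(alpha_i, alpha_j)/(alpha_j, alpha_j); the resulting 5x5 Cartan matrix is
[[2, 0, -1, -1, 0], [0, 2, -1, 0, -1], [-1, -1, 2, 0, 0], [-1, 0, 0, 2, 0], [0, -1, 0, 0, 2]].
All simple roots have the same length, so the diagram is simply laced. The associated Dynkin diagram is a chain of 5 nodes with single edges (A_5), so the type is A_5 (the algebra sl(6)).

A5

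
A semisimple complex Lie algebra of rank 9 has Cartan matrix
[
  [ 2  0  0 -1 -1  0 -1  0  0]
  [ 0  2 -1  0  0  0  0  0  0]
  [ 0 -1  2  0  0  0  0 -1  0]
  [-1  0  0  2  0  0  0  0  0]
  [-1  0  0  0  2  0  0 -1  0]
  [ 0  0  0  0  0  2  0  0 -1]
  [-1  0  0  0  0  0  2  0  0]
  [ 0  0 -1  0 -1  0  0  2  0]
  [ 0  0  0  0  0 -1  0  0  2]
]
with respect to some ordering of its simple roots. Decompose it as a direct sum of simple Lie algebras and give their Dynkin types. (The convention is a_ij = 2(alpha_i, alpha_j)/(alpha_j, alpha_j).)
The diagram associated to this matrix has two connected components: the simple roots {alpha_6, alpha_9} form a chain of 2 nodes with single edges (A_2), and {alpha_1, alpha_2, alpha_3, alpha_4, alpha_5, alpha_7, alpha_8} form a chain of 5 nodes with a fork of two nodes at one end (D_7). A semisimple Lie algebra decomposes uniquely as the direct sum of simple ideals, one per connected component of its Dynkin diagram, so g ≅ A_2 ⊕ D_7 (dimension 8 + 91 = 99).

type A_2 ⊕ type D_7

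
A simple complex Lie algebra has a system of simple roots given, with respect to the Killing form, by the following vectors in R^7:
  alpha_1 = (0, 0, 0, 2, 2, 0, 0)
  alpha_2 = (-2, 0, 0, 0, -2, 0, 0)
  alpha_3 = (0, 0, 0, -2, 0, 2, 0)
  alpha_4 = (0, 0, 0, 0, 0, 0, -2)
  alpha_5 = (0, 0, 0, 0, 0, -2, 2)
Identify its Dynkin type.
B_5

Compute the Cartan integers a_ij = 2(alpha_i, alpha_j)/(alpha_j, alpha_j); the resulting 5x5 Cartan matrix is
[[2, -1, -1, 0, 0], [-1, 2, 0, 0, 0], [-1, 0, 2, 0, -1], [0, 0, 0, 2, -1], [0, 0, -1, -2, 2]].
The roots have two lengths (squared-length ratio 2:1); the short ones are alpha_{4}. The associated Dynkin diagram is a chain of 5 nodes with a double edge at one end; the terminal node there is the unique short simple root (B_5), so the type is B_5 (the algebra so(11)).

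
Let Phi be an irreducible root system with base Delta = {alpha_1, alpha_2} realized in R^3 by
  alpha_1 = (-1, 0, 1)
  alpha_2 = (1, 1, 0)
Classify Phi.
A_2 (sl(3))

Compute the Cartan integers a_ij = 2(alpha_i, alpha_j)/(alpha_j, alpha_j); the resulting 2x2 Cartan matrix is
[[2, -1], [-1, 2]].
All simple roots have the same length, so the diagram is simply laced. The associated Dynkin diagram is a chain of 2 nodes with single edges (A_2), so the type is A_2 (the algebra sl(3)).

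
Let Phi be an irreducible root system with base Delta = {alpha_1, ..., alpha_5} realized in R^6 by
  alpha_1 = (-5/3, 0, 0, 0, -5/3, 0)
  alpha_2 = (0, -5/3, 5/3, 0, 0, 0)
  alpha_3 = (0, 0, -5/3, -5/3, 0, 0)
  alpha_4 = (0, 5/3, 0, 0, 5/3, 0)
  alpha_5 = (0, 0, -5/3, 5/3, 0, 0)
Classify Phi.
D_5 (so(10))

Compute the Cartan integers a_ij = 2(alpha_i, alpha_j)/(alpha_j, alpha_j); the resulting 5x5 Cartan matrix is
[[2, 0, 0, -1, 0], [0, 2, -1, -1, -1], [0, -1, 2, 0, 0], [-1, -1, 0, 2, 0], [0, -1, 0, 0, 2]].
All simple roots have the same length, so the diagram is simply laced. The associated Dynkin diagram is a chain of 3 nodes with a fork of two nodes at one end (D_5), so the type is D_5 (the algebra so(10)).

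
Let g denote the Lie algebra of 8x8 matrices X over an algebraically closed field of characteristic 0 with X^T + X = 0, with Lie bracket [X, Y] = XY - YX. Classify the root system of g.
This is so(8) with 8 even, which has dimension 8(8-1)/2 = 28 and rank 8/2 = 4. In the classification of classical Lie algebras, the orthogonal algebra so(2n) in an even number of variables has type D_n; here n = 4, so the Dynkin diagram is a chain of 2 nodes with a fork of two nodes at one end (D_4). Hence the type is D_4.

D4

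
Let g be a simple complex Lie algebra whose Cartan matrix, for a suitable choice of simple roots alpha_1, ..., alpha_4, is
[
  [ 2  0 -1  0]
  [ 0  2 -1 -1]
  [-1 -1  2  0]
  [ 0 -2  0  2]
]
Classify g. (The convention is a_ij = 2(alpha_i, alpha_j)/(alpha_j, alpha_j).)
C_4

The matrix has rank 4 with 2's on the diagonal. Reading the off-diagonal entries as Dynkin edges (a single edge where a_ij = a_ji = -1; a double or triple edge where a_ij * a_ji = 2 or 3), the diagram is a chain of 4 nodes with a double edge at one end; the terminal node there is the unique long simple root (C_4). One simple-root ordering that puts it in standard form is (alpha_1, alpha_3, alpha_2, alpha_4). So the algebra is type C_4, i.e. sp(8).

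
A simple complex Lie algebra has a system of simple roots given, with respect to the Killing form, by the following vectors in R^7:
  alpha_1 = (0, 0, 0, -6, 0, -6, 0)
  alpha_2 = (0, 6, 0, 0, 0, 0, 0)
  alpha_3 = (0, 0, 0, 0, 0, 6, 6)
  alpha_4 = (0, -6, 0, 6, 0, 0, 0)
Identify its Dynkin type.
Compute the Cartan integers a_ij = 2(alpha_i, alpha_j)/(alpha_j, alpha_j); the resulting 4x4 Cartan matrix is
[[2, 0, -1, -1], [0, 2, 0, -1], [-1, 0, 2, 0], [-1, -2, 0, 2]].
The roots have two lengths (squared-length ratio 2:1); the short ones are alpha_{2}. The associated Dynkin diagram is a chain of 4 nodes with a double edge at one end; the terminal node there is the unique short simple root (B_4), so the type is B_4 (the algebra so(9)).

B4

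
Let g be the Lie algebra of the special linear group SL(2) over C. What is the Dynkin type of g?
This is sl(2), which has dimension 2^2 - 1 = 3 and rank 2 - 1 = 1 (a Cartan subalgebra is the diagonal traceless matrices). In the classification of classical Lie algebras, the special linear algebra sl(n+1) has type A_n; here n = 1, so the Dynkin diagram is a chain of 1 nodes with single edges (A_1). Hence the type is A_1.

A_1 (sl(2))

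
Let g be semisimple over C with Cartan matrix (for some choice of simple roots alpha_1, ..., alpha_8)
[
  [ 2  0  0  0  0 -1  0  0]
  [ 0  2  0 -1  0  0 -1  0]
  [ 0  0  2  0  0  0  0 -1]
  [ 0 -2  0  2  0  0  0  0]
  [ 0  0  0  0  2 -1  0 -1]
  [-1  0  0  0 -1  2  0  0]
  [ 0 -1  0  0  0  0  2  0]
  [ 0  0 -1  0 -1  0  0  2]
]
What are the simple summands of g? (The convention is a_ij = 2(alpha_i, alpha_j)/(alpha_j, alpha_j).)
A5 ⊕ C3

The diagram associated to this matrix has two connected components: the simple roots {alpha_1, alpha_3, alpha_5, alpha_6, alpha_8} form a chain of 5 nodes with single edges (A_5), and {alpha_2, alpha_4, alpha_7} form a chain of 3 nodes with a double edge at one end; the terminal node there is the unique long simple root (C_3). A semisimple Lie algebra decomposes uniquely as the direct sum of simple ideals, one per connected component of its Dynkin diagram, so g ≅ A_5 ⊕ C_3 (dimension 35 + 21 = 56).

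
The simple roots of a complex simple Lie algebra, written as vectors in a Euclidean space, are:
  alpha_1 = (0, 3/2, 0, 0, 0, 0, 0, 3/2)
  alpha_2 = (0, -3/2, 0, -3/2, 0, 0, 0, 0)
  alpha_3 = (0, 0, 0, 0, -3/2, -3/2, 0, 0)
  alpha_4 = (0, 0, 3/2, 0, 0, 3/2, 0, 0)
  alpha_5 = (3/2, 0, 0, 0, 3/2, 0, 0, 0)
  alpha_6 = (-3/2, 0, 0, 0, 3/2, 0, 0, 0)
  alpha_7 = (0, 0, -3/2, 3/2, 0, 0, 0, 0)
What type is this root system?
type D_7

Compute the Cartan integers a_ij = 2(alpha_i, alpha_j)/(alpha_j, alpha_j); the resulting 7x7 Cartan matrix is
[[2, -1, 0, 0, 0, 0, 0], [-1, 2, 0, 0, 0, 0, -1], [0, 0, 2, -1, -1, -1, 0], [0, 0, -1, 2, 0, 0, -1], [0, 0, -1, 0, 2, 0, 0], [0, 0, -1, 0, 0, 2, 0], [0, -1, 0, -1, 0, 0, 2]].
All simple roots have the same length, so the diagram is simply laced. The associated Dynkin diagram is a chain of 5 nodes with a fork of two nodes at one end (D_7), so the type is D_7 (the algebra so(14)).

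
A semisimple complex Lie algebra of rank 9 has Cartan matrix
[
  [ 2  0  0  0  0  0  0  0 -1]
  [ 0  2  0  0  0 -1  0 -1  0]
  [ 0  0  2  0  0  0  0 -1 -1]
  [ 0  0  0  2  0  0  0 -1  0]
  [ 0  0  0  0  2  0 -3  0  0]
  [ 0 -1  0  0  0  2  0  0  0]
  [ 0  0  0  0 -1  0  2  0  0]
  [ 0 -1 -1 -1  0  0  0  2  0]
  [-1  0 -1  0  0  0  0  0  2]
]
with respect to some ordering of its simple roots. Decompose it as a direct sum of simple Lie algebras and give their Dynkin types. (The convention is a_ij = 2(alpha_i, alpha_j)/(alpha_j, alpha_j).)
type E_7 + type G_2

The diagram associated to this matrix has two connected components: the simple roots {alpha_1, alpha_2, alpha_3, alpha_4, alpha_6, alpha_8, alpha_9} form a chain of 6 nodes with one extra node attached to the third node from one end (E_7), and {alpha_5, alpha_7} form two nodes joined by a triple edge (G_2). A semisimple Lie algebra decomposes uniquely as the direct sum of simple ideals, one per connected component of its Dynkin diagram, so g ≅ E_7 ⊕ G_2 (dimension 133 + 14 = 147).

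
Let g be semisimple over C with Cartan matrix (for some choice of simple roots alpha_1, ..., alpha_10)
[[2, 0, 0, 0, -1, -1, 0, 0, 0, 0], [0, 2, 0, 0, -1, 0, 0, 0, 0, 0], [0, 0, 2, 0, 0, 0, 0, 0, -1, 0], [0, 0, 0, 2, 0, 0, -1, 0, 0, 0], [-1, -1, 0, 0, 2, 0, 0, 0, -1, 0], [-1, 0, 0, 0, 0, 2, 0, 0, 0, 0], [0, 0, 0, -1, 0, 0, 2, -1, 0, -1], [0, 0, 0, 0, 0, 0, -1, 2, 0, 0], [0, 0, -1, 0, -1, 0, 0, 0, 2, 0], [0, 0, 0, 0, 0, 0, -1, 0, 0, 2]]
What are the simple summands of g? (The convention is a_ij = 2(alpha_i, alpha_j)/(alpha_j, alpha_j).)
The diagram associated to this matrix has two connected components: the simple roots {alpha_4, alpha_7, alpha_8, alpha_10} form a chain of 2 nodes with a fork of two nodes at one end (D_4), and {alpha_1, alpha_2, alpha_3, alpha_5, alpha_6, alpha_9} form a chain of 5 nodes with one extra node attached to the third node from one end (E_6). A semisimple Lie algebra decomposes uniquely as the direct sum of simple ideals, one per connected component of its Dynkin diagram, so g ≅ D_4 ⊕ E_6 (dimension 28 + 78 = 106).

D_4 + E_6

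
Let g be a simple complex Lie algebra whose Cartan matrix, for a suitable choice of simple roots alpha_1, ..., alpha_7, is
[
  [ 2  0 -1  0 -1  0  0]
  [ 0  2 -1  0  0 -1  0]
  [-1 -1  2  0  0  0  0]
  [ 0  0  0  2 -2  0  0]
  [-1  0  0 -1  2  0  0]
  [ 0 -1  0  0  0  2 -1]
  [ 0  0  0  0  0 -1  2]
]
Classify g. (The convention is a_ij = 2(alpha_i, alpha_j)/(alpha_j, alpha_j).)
The matrix has rank 7 with 2's on the diagonal. Reading the off-diagonal entries as Dynkin edges (a single edge where a_ij = a_ji = -1; a double or triple edge where a_ij * a_ji = 2 or 3), the diagram is a chain of 7 nodes with a double edge at one end; the terminal node there is the unique long simple root (C_7). One simple-root ordering that puts it in standard form is (alpha_7, alpha_6, alpha_2, alpha_3, alpha_1, alpha_5, alpha_4). So the algebra is type C_7, i.e. sp(14).

C7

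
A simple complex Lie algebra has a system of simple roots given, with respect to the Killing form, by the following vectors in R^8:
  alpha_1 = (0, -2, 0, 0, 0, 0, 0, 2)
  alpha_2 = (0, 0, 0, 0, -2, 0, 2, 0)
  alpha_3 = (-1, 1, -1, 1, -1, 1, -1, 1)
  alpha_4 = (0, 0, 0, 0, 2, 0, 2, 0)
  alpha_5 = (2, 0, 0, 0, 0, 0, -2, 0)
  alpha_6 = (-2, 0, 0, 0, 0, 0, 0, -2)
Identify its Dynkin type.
E_6

Compute the Cartan integers a_ij = 2(alpha_i, alpha_j)/(alpha_j, alpha_j); the resulting 6x6 Cartan matrix is
[[2, 0, 0, 0, 0, -1], [0, 2, 0, 0, -1, 0], [0, 0, 2, -1, 0, 0], [0, 0, -1, 2, -1, 0], [0, -1, 0, -1, 2, -1], [-1, 0, 0, 0, -1, 2]].
All simple roots have the same length, so the diagram is simply laced. The associated Dynkin diagram is a chain of 5 nodes with one extra node attached to the third node from one end (E_6), so the type is E_6.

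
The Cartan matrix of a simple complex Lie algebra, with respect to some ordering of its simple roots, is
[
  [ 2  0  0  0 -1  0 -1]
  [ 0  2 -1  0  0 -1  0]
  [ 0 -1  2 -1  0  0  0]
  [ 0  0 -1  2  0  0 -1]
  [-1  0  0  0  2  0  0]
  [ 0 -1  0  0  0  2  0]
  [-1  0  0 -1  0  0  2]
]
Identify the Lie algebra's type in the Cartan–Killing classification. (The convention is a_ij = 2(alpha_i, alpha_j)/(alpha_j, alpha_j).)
A7

The matrix has rank 7 with 2's on the diagonal. Reading the off-diagonal entries as Dynkin edges (a single edge where a_ij = a_ji = -1; a double or triple edge where a_ij * a_ji = 2 or 3), the diagram is a chain of 7 nodes with single edges (A_7). One simple-root ordering that puts it in standard form is (alpha_5, alpha_1, alpha_7, alpha_4, alpha_3, alpha_2, alpha_6). So the algebra is type A_7, i.e. sl(8).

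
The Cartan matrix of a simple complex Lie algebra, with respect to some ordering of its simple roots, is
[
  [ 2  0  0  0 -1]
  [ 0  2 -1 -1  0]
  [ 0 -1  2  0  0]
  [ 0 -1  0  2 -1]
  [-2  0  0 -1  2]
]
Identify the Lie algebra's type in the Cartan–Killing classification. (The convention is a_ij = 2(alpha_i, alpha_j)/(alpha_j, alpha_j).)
B_5

The matrix has rank 5 with 2's on the diagonal. Reading the off-diagonal entries as Dynkin edges (a single edge where a_ij = a_ji = -1; a double or triple edge where a_ij * a_ji = 2 or 3), the diagram is a chain of 5 nodes with a double edge at one end; the terminal node there is the unique short simple root (B_5). One simple-root ordering that puts it in standard form is (alpha_3, alpha_2, alpha_4, alpha_5, alpha_1). So the algebra is type B_5, i.e. so(11).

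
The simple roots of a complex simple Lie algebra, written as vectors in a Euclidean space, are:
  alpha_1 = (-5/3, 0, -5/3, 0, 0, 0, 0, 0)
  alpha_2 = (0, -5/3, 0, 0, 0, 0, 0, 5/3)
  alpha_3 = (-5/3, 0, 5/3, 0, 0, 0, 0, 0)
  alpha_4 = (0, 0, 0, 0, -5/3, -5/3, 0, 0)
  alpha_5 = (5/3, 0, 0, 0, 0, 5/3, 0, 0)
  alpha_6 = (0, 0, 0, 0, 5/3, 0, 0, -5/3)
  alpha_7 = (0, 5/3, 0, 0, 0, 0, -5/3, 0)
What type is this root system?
D_7 (so(14))

Compute the Cartan integers a_ij = 2(alpha_i, alpha_j)/(alpha_j, alpha_j); the resulting 7x7 Cartan matrix is
[[2, 0, 0, 0, -1, 0, 0], [0, 2, 0, 0, 0, -1, -1], [0, 0, 2, 0, -1, 0, 0], [0, 0, 0, 2, -1, -1, 0], [-1, 0, -1, -1, 2, 0, 0], [0, -1, 0, -1, 0, 2, 0], [0, -1, 0, 0, 0, 0, 2]].
All simple roots have the same length, so the diagram is simply laced. The associated Dynkin diagram is a chain of 5 nodes with a fork of two nodes at one end (D_7), so the type is D_7 (the algebra so(14)).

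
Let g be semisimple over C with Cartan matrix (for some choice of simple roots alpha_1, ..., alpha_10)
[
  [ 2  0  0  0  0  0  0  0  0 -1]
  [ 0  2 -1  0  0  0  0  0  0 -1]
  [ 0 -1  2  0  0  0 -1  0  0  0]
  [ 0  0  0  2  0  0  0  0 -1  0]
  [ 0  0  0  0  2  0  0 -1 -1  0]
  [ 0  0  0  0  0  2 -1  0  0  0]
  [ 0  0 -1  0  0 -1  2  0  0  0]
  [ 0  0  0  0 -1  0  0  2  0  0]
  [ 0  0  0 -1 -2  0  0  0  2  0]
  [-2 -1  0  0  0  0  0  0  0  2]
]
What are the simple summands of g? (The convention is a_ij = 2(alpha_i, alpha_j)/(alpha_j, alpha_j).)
The diagram associated to this matrix has two connected components: the simple roots {alpha_1, alpha_2, alpha_3, alpha_6, alpha_7, alpha_10} form a chain of 6 nodes with a double edge at one end; the terminal node there is the unique short simple root (B_6), and {alpha_4, alpha_5, alpha_8, alpha_9} form a chain of 4 nodes with a double edge between the middle two (F_4). A semisimple Lie algebra decomposes uniquely as the direct sum of simple ideals, one per connected component of its Dynkin diagram, so g ≅ B_6 ⊕ F_4 (dimension 78 + 52 = 130).

type B_6 + type F_4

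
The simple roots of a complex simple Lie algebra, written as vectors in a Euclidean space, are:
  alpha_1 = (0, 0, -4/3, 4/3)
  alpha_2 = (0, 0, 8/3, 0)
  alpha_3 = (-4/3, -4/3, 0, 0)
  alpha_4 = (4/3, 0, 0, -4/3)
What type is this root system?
C_4

Compute the Cartan integers a_ij = 2(alpha_i, alpha_j)/(alpha_j, alpha_j); the resulting 4x4 Cartan matrix is
[[2, -1, 0, -1], [-2, 2, 0, 0], [0, 0, 2, -1], [-1, 0, -1, 2]].
The roots have two lengths (squared-length ratio 2:1); the short ones are alpha_{1,3,4}. The associated Dynkin diagram is a chain of 4 nodes with a double edge at one end; the terminal node there is the unique long simple root (C_4), so the type is C_4 (the algebra sp(8)).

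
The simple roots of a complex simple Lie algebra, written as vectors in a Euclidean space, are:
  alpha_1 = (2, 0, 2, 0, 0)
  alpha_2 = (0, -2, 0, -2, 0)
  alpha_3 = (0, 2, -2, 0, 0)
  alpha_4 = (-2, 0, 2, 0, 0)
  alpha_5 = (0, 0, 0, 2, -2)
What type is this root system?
D5

Compute the Cartan integers a_ij = 2(alpha_i, alpha_j)/(alpha_j, alpha_j); the resulting 5x5 Cartan matrix is
[[2, 0, -1, 0, 0], [0, 2, -1, 0, -1], [-1, -1, 2, -1, 0], [0, 0, -1, 2, 0], [0, -1, 0, 0, 2]].
All simple roots have the same length, so the diagram is simply laced. The associated Dynkin diagram is a chain of 3 nodes with a fork of two nodes at one end (D_5), so the type is D_5 (the algebra so(10)).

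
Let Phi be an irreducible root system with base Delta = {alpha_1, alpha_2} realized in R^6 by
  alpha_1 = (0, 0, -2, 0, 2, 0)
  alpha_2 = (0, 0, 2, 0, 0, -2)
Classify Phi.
Compute the Cartan integers a_ij = 2(alpha_i, alpha_j)/(alpha_j, alpha_j); the resulting 2x2 Cartan matrix is
[[2, -1], [-1, 2]].
All simple roots have the same length, so the diagram is simply laced. The associated Dynkin diagram is a chain of 2 nodes with single edges (A_2), so the type is A_2 (the algebra sl(3)).

A_2 (sl(3))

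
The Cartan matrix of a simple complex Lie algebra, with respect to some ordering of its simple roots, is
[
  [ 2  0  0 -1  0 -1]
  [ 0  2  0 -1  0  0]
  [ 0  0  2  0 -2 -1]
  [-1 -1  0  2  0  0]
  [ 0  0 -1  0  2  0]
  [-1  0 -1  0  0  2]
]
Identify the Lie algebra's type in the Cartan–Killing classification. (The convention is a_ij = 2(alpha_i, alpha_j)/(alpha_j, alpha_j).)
The matrix has rank 6 with 2's on the diagonal. Reading the off-diagonal entries as Dynkin edges (a single edge where a_ij = a_ji = -1; a double or triple edge where a_ij * a_ji = 2 or 3), the diagram is a chain of 6 nodes with a double edge at one end; the terminal node there is the unique short simple root (B_6). One simple-root ordering that puts it in standard form is (alpha_2, alpha_4, alpha_1, alpha_6, alpha_3, alpha_5). So the algebra is type B_6, i.e. so(13).

B_6 (so(13))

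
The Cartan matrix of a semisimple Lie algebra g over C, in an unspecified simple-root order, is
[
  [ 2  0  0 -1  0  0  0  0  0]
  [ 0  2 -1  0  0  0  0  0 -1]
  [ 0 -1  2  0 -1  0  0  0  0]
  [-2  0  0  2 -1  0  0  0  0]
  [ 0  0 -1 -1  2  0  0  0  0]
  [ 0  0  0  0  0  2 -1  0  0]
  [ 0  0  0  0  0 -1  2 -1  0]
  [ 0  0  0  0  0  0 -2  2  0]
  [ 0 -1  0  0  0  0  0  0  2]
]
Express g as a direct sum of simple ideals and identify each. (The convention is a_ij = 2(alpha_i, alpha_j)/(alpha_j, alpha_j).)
The diagram associated to this matrix has two connected components: the simple roots {alpha_1, alpha_2, alpha_3, alpha_4, alpha_5, alpha_9} form a chain of 6 nodes with a double edge at one end; the terminal node there is the unique short simple root (B_6), and {alpha_6, alpha_7, alpha_8} form a chain of 3 nodes with a double edge at one end; the terminal node there is the unique long simple root (C_3). A semisimple Lie algebra decomposes uniquely as the direct sum of simple ideals, one per connected component of its Dynkin diagram, so g ≅ B_6 ⊕ C_3 (dimension 78 + 21 = 99).

B_6 (so(13)) ⊕ C_3 (sp(6))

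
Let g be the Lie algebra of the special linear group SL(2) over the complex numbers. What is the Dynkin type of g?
This is sl(2), which has dimension 2^2 - 1 = 3 and rank 2 - 1 = 1 (a Cartan subalgebra is the diagonal traceless matrices). In the classification of classical Lie algebras, the special linear algebra sl(n+1) has type A_n; here n = 1, so the Dynkin diagram is a chain of 1 nodes with single edges (A_1). Hence the type is A_1.

A1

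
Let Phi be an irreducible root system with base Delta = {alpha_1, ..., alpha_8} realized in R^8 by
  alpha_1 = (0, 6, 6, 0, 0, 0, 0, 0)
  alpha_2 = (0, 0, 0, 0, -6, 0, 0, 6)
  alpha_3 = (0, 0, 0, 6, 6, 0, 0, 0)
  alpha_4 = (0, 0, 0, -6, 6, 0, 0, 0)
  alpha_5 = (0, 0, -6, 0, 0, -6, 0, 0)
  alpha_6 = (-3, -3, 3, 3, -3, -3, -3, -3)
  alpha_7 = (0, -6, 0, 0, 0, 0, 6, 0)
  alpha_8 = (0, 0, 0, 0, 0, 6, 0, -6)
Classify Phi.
Compute the Cartan integers a_ij = 2(alpha_i, alpha_j)/(alpha_j, alpha_j); the resulting 8x8 Cartan matrix is
[[2, 0, 0, 0, -1, 0, -1, 0], [0, 2, -1, -1, 0, 0, 0, -1], [0, -1, 2, 0, 0, 0, 0, 0], [0, -1, 0, 2, 0, -1, 0, 0], [-1, 0, 0, 0, 2, 0, 0, -1], [0, 0, 0, -1, 0, 2, 0, 0], [-1, 0, 0, 0, 0, 0, 2, 0], [0, -1, 0, 0, -1, 0, 0, 2]].
All simple roots have the same length, so the diagram is simply laced. The associated Dynkin diagram is a chain of 7 nodes with one extra node attached to the third node from one end (E_8), so the type is E_8.

type E_8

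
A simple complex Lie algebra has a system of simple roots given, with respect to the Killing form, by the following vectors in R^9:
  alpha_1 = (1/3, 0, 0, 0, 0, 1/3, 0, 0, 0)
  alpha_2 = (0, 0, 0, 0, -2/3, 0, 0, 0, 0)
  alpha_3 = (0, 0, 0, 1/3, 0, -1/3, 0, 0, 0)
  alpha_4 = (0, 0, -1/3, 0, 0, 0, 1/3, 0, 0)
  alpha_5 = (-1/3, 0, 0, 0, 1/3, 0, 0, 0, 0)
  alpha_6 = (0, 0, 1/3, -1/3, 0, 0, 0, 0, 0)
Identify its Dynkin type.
C6

Compute the Cartan integers a_ij = 2(alpha_i, alpha_j)/(alpha_j, alpha_j); the resulting 6x6 Cartan matrix is
[[2, 0, -1, 0, -1, 0], [0, 2, 0, 0, -2, 0], [-1, 0, 2, 0, 0, -1], [0, 0, 0, 2, 0, -1], [-1, -1, 0, 0, 2, 0], [0, 0, -1, -1, 0, 2]].
The roots have two lengths (squared-length ratio 2:1); the short ones are alpha_{1,3,4,5,6}. The associated Dynkin diagram is a chain of 6 nodes with a double edge at one end; the terminal node there is the unique long simple root (C_6), so the type is C_6 (the algebra sp(12)).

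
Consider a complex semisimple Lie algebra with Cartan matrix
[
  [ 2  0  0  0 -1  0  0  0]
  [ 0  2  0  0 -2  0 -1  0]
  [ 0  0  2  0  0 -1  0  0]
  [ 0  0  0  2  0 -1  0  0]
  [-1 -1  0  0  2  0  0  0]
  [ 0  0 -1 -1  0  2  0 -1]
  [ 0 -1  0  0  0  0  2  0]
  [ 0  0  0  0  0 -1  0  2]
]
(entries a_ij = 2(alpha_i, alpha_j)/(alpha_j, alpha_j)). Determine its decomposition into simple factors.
The diagram associated to this matrix has two connected components: the simple roots {alpha_3, alpha_4, alpha_6, alpha_8} form a chain of 2 nodes with a fork of two nodes at one end (D_4), and {alpha_1, alpha_2, alpha_5, alpha_7} form a chain of 4 nodes with a double edge between the middle two (F_4). A semisimple Lie algebra decomposes uniquely as the direct sum of simple ideals, one per connected component of its Dynkin diagram, so g ≅ D_4 ⊕ F_4 (dimension 28 + 52 = 80).

D_4 (so(8)) + F_4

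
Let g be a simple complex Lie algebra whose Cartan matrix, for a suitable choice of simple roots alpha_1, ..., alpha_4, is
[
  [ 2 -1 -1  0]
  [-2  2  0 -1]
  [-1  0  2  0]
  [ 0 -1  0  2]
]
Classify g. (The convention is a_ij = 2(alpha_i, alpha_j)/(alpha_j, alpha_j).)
The matrix has rank 4 with 2's on the diagonal. Reading the off-diagonal entries as Dynkin edges (a single edge where a_ij = a_ji = -1; a double or triple edge where a_ij * a_ji = 2 or 3), the diagram is a chain of 4 nodes with a double edge between the middle two (F_4). One simple-root ordering that puts it in standard form is (alpha_4, alpha_2, alpha_1, alpha_3). So the algebra is type F_4.

F4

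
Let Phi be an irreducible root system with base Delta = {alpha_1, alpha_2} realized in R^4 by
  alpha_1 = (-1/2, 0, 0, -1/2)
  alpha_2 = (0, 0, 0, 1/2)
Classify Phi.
B2

Compute the Cartan integers a_ij = 2(alpha_i, alpha_j)/(alpha_j, alpha_j); the resulting 2x2 Cartan matrix is
[[2, -2], [-1, 2]].
The roots have two lengths (squared-length ratio 2:1); the short ones are alpha_{2}. The associated Dynkin diagram is a chain of 2 nodes with a double edge at one end; the terminal node there is the unique short simple root (B_2), so the type is B_2 (the algebra so(5)).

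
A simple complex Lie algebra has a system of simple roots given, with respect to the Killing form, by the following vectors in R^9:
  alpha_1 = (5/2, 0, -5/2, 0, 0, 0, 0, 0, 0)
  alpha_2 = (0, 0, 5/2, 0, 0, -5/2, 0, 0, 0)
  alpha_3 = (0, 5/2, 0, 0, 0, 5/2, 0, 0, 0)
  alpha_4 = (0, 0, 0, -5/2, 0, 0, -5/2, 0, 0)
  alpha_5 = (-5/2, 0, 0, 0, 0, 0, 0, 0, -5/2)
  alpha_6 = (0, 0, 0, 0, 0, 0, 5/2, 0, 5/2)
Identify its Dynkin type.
Compute the Cartan integers a_ij = 2(alpha_i, alpha_j)/(alpha_j, alpha_j); the resulting 6x6 Cartan matrix is
[[2, -1, 0, 0, -1, 0], [-1, 2, -1, 0, 0, 0], [0, -1, 2, 0, 0, 0], [0, 0, 0, 2, 0, -1], [-1, 0, 0, 0, 2, -1], [0, 0, 0, -1, -1, 2]].
All simple roots have the same length, so the diagram is simply laced. The associated Dynkin diagram is a chain of 6 nodes with single edges (A_6), so the type is A_6 (the algebra sl(7)).

A_6 (sl(7))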